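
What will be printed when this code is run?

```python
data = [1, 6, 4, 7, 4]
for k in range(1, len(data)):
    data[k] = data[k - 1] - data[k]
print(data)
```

[1, -5, -9, -16, -20]

k=1: data[1] = 1-6 = -5 → [1, -5, 4, 7, 4]
k=2: data[2] = (-5)-4 = -9 → [1, -5, -9, 7, 4]
k=3: data[3] = (-9)-7 = -16 → [1, -5, -9, -16, 4]
k=4: data[4] = (-16)-4 = -20 → [1, -5, -9, -16, -20]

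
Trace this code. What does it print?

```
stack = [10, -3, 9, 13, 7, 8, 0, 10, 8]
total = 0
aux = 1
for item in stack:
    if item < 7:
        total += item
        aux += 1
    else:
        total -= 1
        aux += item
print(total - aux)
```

-78

item=10: not <7, total = 0-1 = -1; aux=11
item=-3: <7, total = (-1)+(-3) = -4; aux=12
item=9: not <7, total = (-4)-1 = -5; aux=21
item=13: not <7, total = (-5)-1 = -6; aux=34
item=7: not <7, total = (-6)-1 = -7; aux=41
item=8: not <7, total = (-7)-1 = -8; aux=49
item=0: <7, total = (-8)+0 = -8; aux=50
item=10: not <7, total = (-8)-1 = -9; aux=60
item=8: not <7, total = (-9)-1 = -10; aux=68
total-aux = (-10)-68 = -78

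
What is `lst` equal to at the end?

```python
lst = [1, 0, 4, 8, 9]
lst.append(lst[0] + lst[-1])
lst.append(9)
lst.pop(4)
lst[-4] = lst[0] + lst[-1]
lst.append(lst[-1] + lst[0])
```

append lst[0]+lst[-1] = 1+9 = 10 → [1, 0, 4, 8, 9, 10]
append 9 → [1, 0, 4, 8, 9, 10, 9]
pop(4) removes 9 → [1, 0, 4, 8, 10, 9]
lst[-4] = lst[0]+lst[-1] = 1+9 = 10 → [1, 0, 10, 8, 10, 9]
append lst[-1]+lst[0] = 9+1 = 10 → [1, 0, 10, 8, 10, 9, 10]

[1, 0, 10, 8, 10, 9, 10]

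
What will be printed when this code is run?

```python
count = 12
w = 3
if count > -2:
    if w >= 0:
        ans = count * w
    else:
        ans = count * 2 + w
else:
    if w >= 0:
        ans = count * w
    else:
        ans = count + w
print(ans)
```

36

count=12, w=3
count > -2 is True; w >= 0 is True
→ ans = count * w = 36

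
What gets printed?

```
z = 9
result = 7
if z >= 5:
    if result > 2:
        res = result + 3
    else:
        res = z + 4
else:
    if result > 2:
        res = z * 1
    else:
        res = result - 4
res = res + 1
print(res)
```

11

z=9, result=7
z >= 5 is True; result > 2 is True
→ res = result + 3 = 10
res = 10+1 = 11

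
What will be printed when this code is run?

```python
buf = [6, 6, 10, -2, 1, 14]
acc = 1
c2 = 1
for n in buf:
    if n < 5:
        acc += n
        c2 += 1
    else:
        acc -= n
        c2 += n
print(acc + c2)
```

3

n=6: not <5, acc = 1-6 = -5; c2=7
n=6: not <5, acc = (-5)-6 = -11; c2=13
n=10: not <5, acc = (-11)-10 = -21; c2=23
n=-2: <5, acc = (-21)+(-2) = -23; c2=24
n=1: <5, acc = (-23)+1 = -22; c2=25
n=14: not <5, acc = (-22)-14 = -36; c2=39
acc+c2 = (-36)+39 = 3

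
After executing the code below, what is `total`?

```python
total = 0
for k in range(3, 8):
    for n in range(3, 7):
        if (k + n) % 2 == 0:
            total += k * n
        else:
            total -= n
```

174

k=3,n=3: even sum, total = 0+9 = 9
k=3,n=4: odd sum, total = 9-4 = 5
k=3,n=5: even sum, total = 5+15 = 20
k=3,n=6: odd sum, total = 20-6 = 14
k=4,n=3: odd sum, total = 14-3 = 11
k=4,n=4: even sum, total = 11+16 = 27
k=4,n=5: odd sum, total = 27-5 = 22
k=4,n=6: even sum, total = 22+24 = 46
k=5,n=3: even sum, total = 46+15 = 61
k=5,n=4: odd sum, total = 61-4 = 57
k=5,n=5: even sum, total = 57+25 = 82
k=5,n=6: odd sum, total = 82-6 = 76
k=6,n=3: odd sum, total = 76-3 = 73
k=6,n=4: even sum, total = 73+24 = 97
k=6,n=5: odd sum, total = 97-5 = 92
k=6,n=6: even sum, total = 92+36 = 128
k=7,n=3: even sum, total = 128+21 = 149
k=7,n=4: odd sum, total = 149-4 = 145
k=7,n=5: even sum, total = 145+35 = 180
k=7,n=6: odd sum, total = 180-6 = 174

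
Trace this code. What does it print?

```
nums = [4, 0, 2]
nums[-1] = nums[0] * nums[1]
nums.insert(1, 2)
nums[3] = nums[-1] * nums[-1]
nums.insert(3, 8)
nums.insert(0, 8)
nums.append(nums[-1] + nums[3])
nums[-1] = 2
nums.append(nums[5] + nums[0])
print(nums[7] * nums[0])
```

64

nums[-1] = nums[0]*nums[1] = 4*0 = 0 → [4, 0, 0]
insert 2 at 1 → [4, 2, 0, 0]
nums[3] = nums[-1]*nums[-1] = 0*0 = 0 → [4, 2, 0, 0]
insert 8 at 3 → [4, 2, 0, 8, 0]
insert 8 at 0 → [8, 4, 2, 0, 8, 0]
append nums[-1]+nums[3] = 0+0 = 0 → [8, 4, 2, 0, 8, 0, 0]
nums[-1] = 2 → [8, 4, 2, 0, 8, 0, 2]
append nums[5]+nums[0] = 0+8 = 8 → [8, 4, 2, 0, 8, 0, 2, 8]
nums[7]*nums[0] = 8*8 = 64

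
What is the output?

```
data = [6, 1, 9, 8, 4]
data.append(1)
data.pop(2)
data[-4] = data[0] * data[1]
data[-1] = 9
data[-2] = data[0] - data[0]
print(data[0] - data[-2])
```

6

append 1 → [6, 1, 9, 8, 4, 1]
pop(2) removes 9 → [6, 1, 8, 4, 1]
data[-4] = data[0]*data[1] = 6*1 = 6 → [6, 6, 8, 4, 1]
data[-1] = 9 → [6, 6, 8, 4, 9]
data[-2] = data[0]-data[0] = 6-6 = 0 → [6, 6, 8, 0, 9]
data[0]-data[-2] = 6-0 = 6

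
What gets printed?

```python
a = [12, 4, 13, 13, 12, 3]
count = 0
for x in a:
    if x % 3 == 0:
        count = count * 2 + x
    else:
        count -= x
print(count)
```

x=12: %3==0, count = 0*2+12 = 12
x=4: not %3==0, count = 12-4 = 8
x=13: not %3==0, count = 8-13 = -5
x=13: not %3==0, count = (-5)-13 = -18
x=12: %3==0, count = (-18)*2+12 = -24
x=3: %3==0, count = (-24)*2+3 = -45

-45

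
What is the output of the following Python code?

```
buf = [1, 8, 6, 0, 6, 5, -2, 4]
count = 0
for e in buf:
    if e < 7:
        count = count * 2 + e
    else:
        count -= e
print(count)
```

-188

e=1: <7, count = 0*2+1 = 1
e=8: not <7, count = 1-8 = -7
e=6: <7, count = (-7)*2+6 = -8
e=0: <7, count = (-8)*2+0 = -16
e=6: <7, count = (-16)*2+6 = -26
e=5: <7, count = (-26)*2+5 = -47
e=-2: <7, count = (-47)*2+(-2) = -96
e=4: <7, count = (-96)*2+4 = -188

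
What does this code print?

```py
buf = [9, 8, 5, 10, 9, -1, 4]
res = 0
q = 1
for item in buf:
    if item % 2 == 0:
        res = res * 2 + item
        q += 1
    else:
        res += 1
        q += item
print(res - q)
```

46

item=9: not even, res = 0+1 = 1; q=10
item=8: even, res = 1*2+8 = 10; q=11
item=5: not even, res = 10+1 = 11; q=16
item=10: even, res = 11*2+10 = 32; q=17
item=9: not even, res = 32+1 = 33; q=26
item=-1: not even, res = 33+1 = 34; q=25
item=4: even, res = 34*2+4 = 72; q=26
res-q = 72-26 = 46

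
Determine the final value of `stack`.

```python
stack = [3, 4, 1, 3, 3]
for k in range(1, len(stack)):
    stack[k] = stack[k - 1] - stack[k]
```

[3, -1, -2, -5, -8]

k=1: stack[1] = 3-4 = -1 → [3, -1, 1, 3, 3]
k=2: stack[2] = (-1)-1 = -2 → [3, -1, -2, 3, 3]
k=3: stack[3] = (-2)-3 = -5 → [3, -1, -2, -5, 3]
k=4: stack[4] = (-5)-3 = -8 → [3, -1, -2, -5, -8]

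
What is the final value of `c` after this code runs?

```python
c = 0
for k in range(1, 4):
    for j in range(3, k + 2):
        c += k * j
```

k=2,j=3: c = 0+6 = 6
k=3,j=3: c = 6+9 = 15
k=3,j=4: c = 15+12 = 27

27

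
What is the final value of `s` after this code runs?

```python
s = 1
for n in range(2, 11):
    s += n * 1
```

55

n=2: s = 1+2*1 = 3
n=3: s = 3+3*1 = 6
n=4: s = 6+4*1 = 10
n=5: s = 10+5*1 = 15
n=6: s = 15+6*1 = 21
n=7: s = 21+7*1 = 28
n=8: s = 28+8*1 = 36
n=9: s = 36+9*1 = 45
n=10: s = 45+10*1 = 55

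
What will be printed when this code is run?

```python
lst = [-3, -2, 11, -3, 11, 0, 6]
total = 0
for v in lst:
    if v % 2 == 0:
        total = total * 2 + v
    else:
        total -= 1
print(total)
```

-22

v=-3: not even, total = 0-1 = -1
v=-2: even, total = (-1)*2+(-2) = -4
v=11: not even, total = (-4)-1 = -5
v=-3: not even, total = (-5)-1 = -6
v=11: not even, total = (-6)-1 = -7
v=0: even, total = (-7)*2+0 = -14
v=6: even, total = (-14)*2+6 = -22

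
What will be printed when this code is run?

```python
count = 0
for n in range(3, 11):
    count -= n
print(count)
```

-52

n=3: count = 0-3 = -3
n=4: count = (-3)-4 = -7
n=5: count = (-7)-5 = -12
n=6: count = (-12)-6 = -18
n=7: count = (-18)-7 = -25
n=8: count = (-25)-8 = -33
n=9: count = (-33)-9 = -42
n=10: count = (-42)-10 = -52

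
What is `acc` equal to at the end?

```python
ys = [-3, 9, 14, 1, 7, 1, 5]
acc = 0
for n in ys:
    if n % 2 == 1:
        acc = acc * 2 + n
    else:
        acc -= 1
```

75

n=-3: odd, acc = 0*2+(-3) = -3
n=9: odd, acc = (-3)*2+9 = 3
n=14: not odd, acc = 3-1 = 2
n=1: odd, acc = 2*2+1 = 5
n=7: odd, acc = 5*2+7 = 17
n=1: odd, acc = 17*2+1 = 35
n=5: odd, acc = 35*2+5 = 75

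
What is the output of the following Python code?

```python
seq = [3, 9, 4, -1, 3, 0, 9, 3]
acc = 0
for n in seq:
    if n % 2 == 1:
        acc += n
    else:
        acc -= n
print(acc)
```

n=3: odd, acc = 0+3 = 3
n=9: odd, acc = 3+9 = 12
n=4: not odd, acc = 12-4 = 8
n=-1: odd, acc = 8+(-1) = 7
n=3: odd, acc = 7+3 = 10
n=0: not odd, acc = 10-0 = 10
n=9: odd, acc = 10+9 = 19
n=3: odd, acc = 19+3 = 22

22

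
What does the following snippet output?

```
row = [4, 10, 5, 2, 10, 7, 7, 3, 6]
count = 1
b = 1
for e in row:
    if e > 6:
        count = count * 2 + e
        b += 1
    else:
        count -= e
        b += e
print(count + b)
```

e=4: not >6, count = 1-4 = -3; b=5
e=10: >6, count = (-3)*2+10 = 4; b=6
e=5: not >6, count = 4-5 = -1; b=11
e=2: not >6, count = (-1)-2 = -3; b=13
e=10: >6, count = (-3)*2+10 = 4; b=14
e=7: >6, count = 4*2+7 = 15; b=15
e=7: >6, count = 15*2+7 = 37; b=16
e=3: not >6, count = 37-3 = 34; b=19
e=6: not >6, count = 34-6 = 28; b=25
count+b = 28+25 = 53

53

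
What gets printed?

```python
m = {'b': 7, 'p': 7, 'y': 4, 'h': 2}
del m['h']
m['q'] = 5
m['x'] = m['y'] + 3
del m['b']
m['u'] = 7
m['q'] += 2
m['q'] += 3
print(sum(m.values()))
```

del 'h' → {'b': 7, 'p': 7, 'y': 4}
m['q'] = 5 → {'b': 7, 'p': 7, 'y': 4, 'q': 5}
m['x'] = m['y']+3 = 7 → {'b': 7, 'p': 7, 'y': 4, 'q': 5, 'x': 7}
del 'b' → {'p': 7, 'y': 4, 'q': 5, 'x': 7}
m['u'] = 7 → {'p': 7, 'y': 4, 'q': 5, 'x': 7, 'u': 7}
m['q'] = 5+2 = 7 → {'p': 7, 'y': 4, 'q': 7, 'x': 7, 'u': 7}
m['q'] = 7+3 = 10 → {'p': 7, 'y': 4, 'q': 10, 'x': 7, 'u': 7}
sum of values = 35

35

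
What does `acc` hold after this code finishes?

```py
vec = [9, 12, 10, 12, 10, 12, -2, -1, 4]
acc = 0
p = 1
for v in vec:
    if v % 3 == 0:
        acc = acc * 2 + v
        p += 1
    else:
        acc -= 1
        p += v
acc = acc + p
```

173

v=9: %3==0, acc = 0*2+9 = 9; p=2
v=12: %3==0, acc = 9*2+12 = 30; p=3
v=10: not %3==0, acc = 30-1 = 29; p=13
v=12: %3==0, acc = 29*2+12 = 70; p=14
v=10: not %3==0, acc = 70-1 = 69; p=24
v=12: %3==0, acc = 69*2+12 = 150; p=25
v=-2: not %3==0, acc = 150-1 = 149; p=23
v=-1: not %3==0, acc = 149-1 = 148; p=22
v=4: not %3==0, acc = 148-1 = 147; p=26
acc+p = 147+26 = 173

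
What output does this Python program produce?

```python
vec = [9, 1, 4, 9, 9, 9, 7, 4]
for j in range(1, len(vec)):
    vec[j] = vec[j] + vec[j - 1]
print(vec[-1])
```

j=1: vec[1] = 1+9 = 10 → [9, 10, 4, 9, 9, 9, 7, 4]
j=2: vec[2] = 4+10 = 14 → [9, 10, 14, 9, 9, 9, 7, 4]
j=3: vec[3] = 9+14 = 23 → [9, 10, 14, 23, 9, 9, 7, 4]
j=4: vec[4] = 9+23 = 32 → [9, 10, 14, 23, 32, 9, 7, 4]
j=5: vec[5] = 9+32 = 41 → [9, 10, 14, 23, 32, 41, 7, 4]
j=6: vec[6] = 7+41 = 48 → [9, 10, 14, 23, 32, 41, 48, 4]
j=7: vec[7] = 4+48 = 52 → [9, 10, 14, 23, 32, 41, 48, 52]

52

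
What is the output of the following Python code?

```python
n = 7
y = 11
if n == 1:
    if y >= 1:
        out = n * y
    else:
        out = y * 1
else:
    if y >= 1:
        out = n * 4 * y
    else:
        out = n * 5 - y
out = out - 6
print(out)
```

302

n=7, y=11
n == 1 is False; y >= 1 is True
→ out = n * 4 * y = 308
out = 308-6 = 302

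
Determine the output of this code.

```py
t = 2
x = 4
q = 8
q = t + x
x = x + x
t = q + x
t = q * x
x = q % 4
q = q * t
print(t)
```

q = 2+4 = 6
x = 4+4 = 8
t = 6+8 = 14
t = 6*8 = 48
x = 6%4 = 2
q = 6*48 = 288

48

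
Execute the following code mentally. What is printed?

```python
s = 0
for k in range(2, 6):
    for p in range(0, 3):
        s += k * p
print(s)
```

k=2,p=0: s = 0+0 = 0
k=2,p=1: s = 0+2 = 2
k=2,p=2: s = 2+4 = 6
k=3,p=0: s = 6+0 = 6
k=3,p=1: s = 6+3 = 9
k=3,p=2: s = 9+6 = 15
k=4,p=0: s = 15+0 = 15
k=4,p=1: s = 15+4 = 19
k=4,p=2: s = 19+8 = 27
k=5,p=0: s = 27+0 = 27
k=5,p=1: s = 27+5 = 32
k=5,p=2: s = 32+10 = 42

42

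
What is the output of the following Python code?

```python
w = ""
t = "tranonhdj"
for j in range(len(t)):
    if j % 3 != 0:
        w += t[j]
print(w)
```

j=0: skip
j=1: add 'r' → 'r'
j=2: add 'a' → 'ra'
j=3: skip
j=4: add 'o' → 'rao'
j=5: add 'n' → 'raon'
j=6: skip
j=7: add 'd' → 'raond'
j=8: add 'j' → 'raondj'

raondj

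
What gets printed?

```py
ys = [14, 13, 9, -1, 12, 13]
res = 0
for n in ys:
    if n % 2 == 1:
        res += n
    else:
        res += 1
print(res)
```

36

n=14: not odd, res = 0+1 = 1
n=13: odd, res = 1+13 = 14
n=9: odd, res = 14+9 = 23
n=-1: odd, res = 23+(-1) = 22
n=12: not odd, res = 22+1 = 23
n=13: odd, res = 23+13 = 36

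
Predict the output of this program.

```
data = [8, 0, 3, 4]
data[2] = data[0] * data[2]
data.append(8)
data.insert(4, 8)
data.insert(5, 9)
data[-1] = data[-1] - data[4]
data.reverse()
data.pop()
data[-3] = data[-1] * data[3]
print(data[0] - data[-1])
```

data[2] = data[0]*data[2] = 8*3 = 24 → [8, 0, 24, 4]
append 8 → [8, 0, 24, 4, 8]
insert 8 at 4 → [8, 0, 24, 4, 8, 8]
insert 9 at 5 → [8, 0, 24, 4, 8, 9, 8]
data[-1] = data[-1]-data[4] = 8-8 = 0 → [8, 0, 24, 4, 8, 9, 0]
reverse → [0, 9, 8, 4, 24, 0, 8]
pop() removes 8 → [0, 9, 8, 4, 24, 0]
data[-3] = data[-1]*data[3] = 0*4 = 0 → [0, 9, 8, 0, 24, 0]
data[0]-data[-1] = 0-0 = 0

0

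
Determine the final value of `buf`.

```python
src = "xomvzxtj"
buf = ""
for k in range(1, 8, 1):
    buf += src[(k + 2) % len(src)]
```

'vzxtjxo'

k=1: add src[3]='v' → 'v'
k=2: add src[4]='z' → 'vz'
k=3: add src[5]='x' → 'vzx'
k=4: add src[6]='t' → 'vzxt'
k=5: add src[7]='j' → 'vzxtj'
k=6: add src[0]='x' → 'vzxtjx'
k=7: add src[1]='o' → 'vzxtjxo'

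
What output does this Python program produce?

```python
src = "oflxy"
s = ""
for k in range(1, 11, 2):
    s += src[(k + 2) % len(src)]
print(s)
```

xolyf

k=1: add src[3]='x' → 'x'
k=3: add src[0]='o' → 'xo'
k=5: add src[2]='l' → 'xol'
k=7: add src[4]='y' → 'xoly'
k=9: add src[1]='f' → 'xolyf'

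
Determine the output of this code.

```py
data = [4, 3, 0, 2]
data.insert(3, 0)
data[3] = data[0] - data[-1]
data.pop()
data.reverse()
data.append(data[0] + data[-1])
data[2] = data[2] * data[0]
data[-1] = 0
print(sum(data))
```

12

insert 0 at 3 → [4, 3, 0, 0, 2]
data[3] = data[0]-data[-1] = 4-2 = 2 → [4, 3, 0, 2, 2]
pop() removes 2 → [4, 3, 0, 2]
reverse → [2, 0, 3, 4]
append data[0]+data[-1] = 2+4 = 6 → [2, 0, 3, 4, 6]
data[2] = data[2]*data[0] = 3*2 = 6 → [2, 0, 6, 4, 6]
data[-1] = 0 → [2, 0, 6, 4, 0]
sum = 12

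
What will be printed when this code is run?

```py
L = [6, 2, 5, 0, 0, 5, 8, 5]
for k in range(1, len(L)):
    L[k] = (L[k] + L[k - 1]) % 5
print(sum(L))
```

k=1: L[1] = (2+6)%5 = 3 → [6, 3, 5, 0, 0, 5, 8, 5]
k=2: L[2] = (5+3)%5 = 3 → [6, 3, 3, 0, 0, 5, 8, 5]
k=3: L[3] = (0+3)%5 = 3 → [6, 3, 3, 3, 0, 5, 8, 5]
k=4: L[4] = (0+3)%5 = 3 → [6, 3, 3, 3, 3, 5, 8, 5]
k=5: L[5] = (5+3)%5 = 3 → [6, 3, 3, 3, 3, 3, 8, 5]
k=6: L[6] = (8+3)%5 = 1 → [6, 3, 3, 3, 3, 3, 1, 5]
k=7: L[7] = (5+1)%5 = 1 → [6, 3, 3, 3, 3, 3, 1, 1]
sum = 23

23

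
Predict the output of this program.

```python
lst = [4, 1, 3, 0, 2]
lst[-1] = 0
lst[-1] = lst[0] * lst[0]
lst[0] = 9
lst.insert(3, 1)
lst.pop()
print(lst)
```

lst[-1] = 0 → [4, 1, 3, 0, 0]
lst[-1] = lst[0]*lst[0] = 4*4 = 16 → [4, 1, 3, 0, 16]
lst[0] = 9 → [9, 1, 3, 0, 16]
insert 1 at 3 → [9, 1, 3, 1, 0, 16]
pop() removes 16 → [9, 1, 3, 1, 0]

[9, 1, 3, 1, 0]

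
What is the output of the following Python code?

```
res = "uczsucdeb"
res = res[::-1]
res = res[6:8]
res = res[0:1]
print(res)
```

reverse → 'bedcuszcu'
slice [6:8] → 'zc'
slice [0:1] → 'z'

z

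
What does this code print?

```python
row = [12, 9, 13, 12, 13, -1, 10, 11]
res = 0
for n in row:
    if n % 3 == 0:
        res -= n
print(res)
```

-33

n=12: %3==0, res = 0-12 = -12
n=9: %3==0, res = (-12)-9 = -21
n=13: not %3==0
n=12: %3==0, res = (-21)-12 = -33
n=13: not %3==0
n=-1: not %3==0
n=10: not %3==0
n=11: not %3==0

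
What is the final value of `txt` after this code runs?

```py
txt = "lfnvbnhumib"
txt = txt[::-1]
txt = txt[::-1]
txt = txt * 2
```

'lfnvbnhumiblfnvbnhumib'

reverse → 'bimuhnbvnfl'
reverse → 'lfnvbnhumib'
repeat ×2 → 'lfnvbnhumiblfnvbnhumib'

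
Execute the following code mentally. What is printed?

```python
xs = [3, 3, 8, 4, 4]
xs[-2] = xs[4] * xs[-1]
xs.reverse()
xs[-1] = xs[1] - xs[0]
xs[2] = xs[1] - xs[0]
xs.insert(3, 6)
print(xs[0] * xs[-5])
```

64

xs[-2] = xs[4]*xs[-1] = 4*4 = 16 → [3, 3, 8, 16, 4]
reverse → [4, 16, 8, 3, 3]
xs[-1] = xs[1]-xs[0] = 16-4 = 12 → [4, 16, 8, 3, 12]
xs[2] = xs[1]-xs[0] = 16-4 = 12 → [4, 16, 12, 3, 12]
insert 6 at 3 → [4, 16, 12, 6, 3, 12]
xs[0]*xs[-5] = 4*16 = 64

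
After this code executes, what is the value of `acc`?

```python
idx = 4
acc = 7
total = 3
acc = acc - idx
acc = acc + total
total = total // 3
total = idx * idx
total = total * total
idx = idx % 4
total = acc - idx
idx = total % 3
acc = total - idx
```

acc = 7-4 = 3
acc = 3+3 = 6
total = 3//3 = 1
total = 4*4 = 16
total = 16*16 = 256
idx = 4%4 = 0
total = 6-0 = 6
idx = 6%3 = 0
acc = 6-0 = 6

6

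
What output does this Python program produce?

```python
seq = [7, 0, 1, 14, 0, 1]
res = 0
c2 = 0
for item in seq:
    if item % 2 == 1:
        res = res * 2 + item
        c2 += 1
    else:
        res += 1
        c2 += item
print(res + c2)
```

56

item=7: odd, res = 0*2+7 = 7; c2=1
item=0: not odd, res = 7+1 = 8; c2=1
item=1: odd, res = 8*2+1 = 17; c2=2
item=14: not odd, res = 17+1 = 18; c2=16
item=0: not odd, res = 18+1 = 19; c2=16
item=1: odd, res = 19*2+1 = 39; c2=17
res+c2 = 39+17 = 56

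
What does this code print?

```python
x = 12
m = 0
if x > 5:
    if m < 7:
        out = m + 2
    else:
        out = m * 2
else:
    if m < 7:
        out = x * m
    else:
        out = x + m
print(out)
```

x=12, m=0
x > 5 is True; m < 7 is True
→ out = m + 2 = 2

2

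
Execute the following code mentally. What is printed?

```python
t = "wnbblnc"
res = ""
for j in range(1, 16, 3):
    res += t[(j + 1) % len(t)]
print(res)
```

bnnlw

j=1: add t[2]='b' → 'b'
j=4: add t[5]='n' → 'bn'
j=7: add t[1]='n' → 'bnn'
j=10: add t[4]='l' → 'bnnl'
j=13: add t[0]='w' → 'bnnlw'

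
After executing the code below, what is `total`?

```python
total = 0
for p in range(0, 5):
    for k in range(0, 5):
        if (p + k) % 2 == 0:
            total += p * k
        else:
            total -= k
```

28

p=0,k=0: even sum, total = 0+0 = 0
p=0,k=1: odd sum, total = 0-1 = -1
p=0,k=2: even sum, total = (-1)+0 = -1
p=0,k=3: odd sum, total = (-1)-3 = -4
p=0,k=4: even sum, total = (-4)+0 = -4
p=1,k=0: odd sum, total = (-4)-0 = -4
p=1,k=1: even sum, total = (-4)+1 = -3
p=1,k=2: odd sum, total = (-3)-2 = -5
p=1,k=3: even sum, total = (-5)+3 = -2
p=1,k=4: odd sum, total = (-2)-4 = -6
p=2,k=0: even sum, total = (-6)+0 = -6
p=2,k=1: odd sum, total = (-6)-1 = -7
p=2,k=2: even sum, total = (-7)+4 = -3
p=2,k=3: odd sum, total = (-3)-3 = -6
p=2,k=4: even sum, total = (-6)+8 = 2
p=3,k=0: odd sum, total = 2-0 = 2
p=3,k=1: even sum, total = 2+3 = 5
p=3,k=2: odd sum, total = 5-2 = 3
p=3,k=3: even sum, total = 3+9 = 12
p=3,k=4: odd sum, total = 12-4 = 8
p=4,k=0: even sum, total = 8+0 = 8
p=4,k=1: odd sum, total = 8-1 = 7
p=4,k=2: even sum, total = 7+8 = 15
p=4,k=3: odd sum, total = 15-3 = 12
p=4,k=4: even sum, total = 12+16 = 28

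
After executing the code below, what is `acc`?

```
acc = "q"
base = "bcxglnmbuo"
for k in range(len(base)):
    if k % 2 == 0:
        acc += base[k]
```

k=0: add 'b' → 'qb'
k=1: skip
k=2: add 'x' → 'qbx'
k=3: skip
k=4: add 'l' → 'qbxl'
k=5: skip
k=6: add 'm' → 'qbxlm'
k=7: skip
k=8: add 'u' → 'qbxlmu'
k=9: skip

'qbxlmu'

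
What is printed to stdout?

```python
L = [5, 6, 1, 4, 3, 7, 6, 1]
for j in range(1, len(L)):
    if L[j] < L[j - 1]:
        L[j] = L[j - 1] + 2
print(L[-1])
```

j=1: 6>=5, unchanged → [5, 6, 1, 4, 3, 7, 6, 1]
j=2: 1<6, L[2] = 6+2 = 8 → [5, 6, 8, 4, 3, 7, 6, 1]
j=3: 4<8, L[3] = 8+2 = 10 → [5, 6, 8, 10, 3, 7, 6, 1]
j=4: 3<10, L[4] = 10+2 = 12 → [5, 6, 8, 10, 12, 7, 6, 1]
j=5: 7<12, L[5] = 12+2 = 14 → [5, 6, 8, 10, 12, 14, 6, 1]
j=6: 6<14, L[6] = 14+2 = 16 → [5, 6, 8, 10, 12, 14, 16, 1]
j=7: 1<16, L[7] = 16+2 = 18 → [5, 6, 8, 10, 12, 14, 16, 18]

18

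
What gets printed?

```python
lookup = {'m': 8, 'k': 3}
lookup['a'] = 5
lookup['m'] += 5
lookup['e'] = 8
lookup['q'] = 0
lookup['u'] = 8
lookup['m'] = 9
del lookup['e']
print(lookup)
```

lookup['a'] = 5 → {'m': 8, 'k': 3, 'a': 5}
lookup['m'] = 8+5 = 13 → {'m': 13, 'k': 3, 'a': 5}
lookup['e'] = 8 → {'m': 13, 'k': 3, 'a': 5, 'e': 8}
lookup['q'] = 0 → {'m': 13, 'k': 3, 'a': 5, 'e': 8, 'q': 0}
lookup['u'] = 8 → {'m': 13, 'k': 3, 'a': 5, 'e': 8, 'q': 0, 'u': 8}
lookup['m'] = 9 → {'m': 9, 'k': 3, 'a': 5, 'e': 8, 'q': 0, 'u': 8}
del 'e' → {'m': 9, 'k': 3, 'a': 5, 'q': 0, 'u': 8}

{'m': 9, 'k': 3, 'a': 5, 'q': 0, 'u': 8}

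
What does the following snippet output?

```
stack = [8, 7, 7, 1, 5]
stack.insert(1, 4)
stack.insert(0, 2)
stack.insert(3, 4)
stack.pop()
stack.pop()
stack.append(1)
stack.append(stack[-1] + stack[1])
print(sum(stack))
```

insert 4 at 1 → [8, 4, 7, 7, 1, 5]
insert 2 at 0 → [2, 8, 4, 7, 7, 1, 5]
insert 4 at 3 → [2, 8, 4, 4, 7, 7, 1, 5]
pop() removes 5 → [2, 8, 4, 4, 7, 7, 1]
pop() removes 1 → [2, 8, 4, 4, 7, 7]
append 1 → [2, 8, 4, 4, 7, 7, 1]
append stack[-1]+stack[1] = 1+8 = 9 → [2, 8, 4, 4, 7, 7, 1, 9]
sum = 42

42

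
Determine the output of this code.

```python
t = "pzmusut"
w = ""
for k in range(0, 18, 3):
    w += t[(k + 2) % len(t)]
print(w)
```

muzspu

k=0: add t[2]='m' → 'm'
k=3: add t[5]='u' → 'mu'
k=6: add t[1]='z' → 'muz'
k=9: add t[4]='s' → 'muzs'
k=12: add t[0]='p' → 'muzsp'
k=15: add t[3]='u' → 'muzspu'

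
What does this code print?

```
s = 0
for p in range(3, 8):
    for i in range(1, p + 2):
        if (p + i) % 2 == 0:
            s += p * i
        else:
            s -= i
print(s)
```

202

p=3,i=1: even sum, s = 0+3 = 3
p=3,i=2: odd sum, s = 3-2 = 1
p=3,i=3: even sum, s = 1+9 = 10
p=3,i=4: odd sum, s = 10-4 = 6
p=4,i=1: odd sum, s = 6-1 = 5
p=4,i=2: even sum, s = 5+8 = 13
p=4,i=3: odd sum, s = 13-3 = 10
p=4,i=4: even sum, s = 10+16 = 26
p=4,i=5: odd sum, s = 26-5 = 21
p=5,i=1: even sum, s = 21+5 = 26
p=5,i=2: odd sum, s = 26-2 = 24
p=5,i=3: even sum, s = 24+15 = 39
p=5,i=4: odd sum, s = 39-4 = 35
p=5,i=5: even sum, s = 35+25 = 60
p=5,i=6: odd sum, s = 60-6 = 54
p=6,i=1: odd sum, s = 54-1 = 53
p=6,i=2: even sum, s = 53+12 = 65
p=6,i=3: odd sum, s = 65-3 = 62
p=6,i=4: even sum, s = 62+24 = 86
p=6,i=5: odd sum, s = 86-5 = 81
p=6,i=6: even sum, s = 81+36 = 117
p=6,i=7: odd sum, s = 117-7 = 110
p=7,i=1: even sum, s = 110+7 = 117
p=7,i=2: odd sum, s = 117-2 = 115
p=7,i=3: even sum, s = 115+21 = 136
p=7,i=4: odd sum, s = 136-4 = 132
p=7,i=5: even sum, s = 132+35 = 167
p=7,i=6: odd sum, s = 167-6 = 161
p=7,i=7: even sum, s = 161+49 = 210
p=7,i=8: odd sum, s = 210-8 = 202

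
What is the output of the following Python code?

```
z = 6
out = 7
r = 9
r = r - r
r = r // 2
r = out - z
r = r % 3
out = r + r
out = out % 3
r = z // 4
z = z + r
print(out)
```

2

r = 9-9 = 0
r = 0//2 = 0
r = 7-6 = 1
r = 1%3 = 1
out = 1+1 = 2
out = 2%3 = 2
r = 6//4 = 1
z = 6+1 = 7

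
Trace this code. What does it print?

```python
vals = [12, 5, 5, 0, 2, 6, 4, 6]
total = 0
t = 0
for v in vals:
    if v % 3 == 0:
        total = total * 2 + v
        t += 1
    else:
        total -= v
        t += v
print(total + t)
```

38

v=12: %3==0, total = 0*2+12 = 12; t=1
v=5: not %3==0, total = 12-5 = 7; t=6
v=5: not %3==0, total = 7-5 = 2; t=11
v=0: %3==0, total = 2*2+0 = 4; t=12
v=2: not %3==0, total = 4-2 = 2; t=14
v=6: %3==0, total = 2*2+6 = 10; t=15
v=4: not %3==0, total = 10-4 = 6; t=19
v=6: %3==0, total = 6*2+6 = 18; t=20
total+t = 18+20 = 38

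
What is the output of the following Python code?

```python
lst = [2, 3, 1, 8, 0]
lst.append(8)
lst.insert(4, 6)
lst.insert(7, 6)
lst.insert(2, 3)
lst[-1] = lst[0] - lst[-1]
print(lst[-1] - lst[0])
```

-6

append 8 → [2, 3, 1, 8, 0, 8]
insert 6 at 4 → [2, 3, 1, 8, 6, 0, 8]
insert 6 at 7 → [2, 3, 1, 8, 6, 0, 8, 6]
insert 3 at 2 → [2, 3, 3, 1, 8, 6, 0, 8, 6]
lst[-1] = lst[0]-lst[-1] = 2-6 = -4 → [2, 3, 3, 1, 8, 6, 0, 8, -4]
lst[-1]-lst[0] = (-4)-2 = -6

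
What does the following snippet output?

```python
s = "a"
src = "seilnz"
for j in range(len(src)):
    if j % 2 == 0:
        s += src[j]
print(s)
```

j=0: add 's' → 'as'
j=1: skip
j=2: add 'i' → 'asi'
j=3: skip
j=4: add 'n' → 'asin'
j=5: skip

asin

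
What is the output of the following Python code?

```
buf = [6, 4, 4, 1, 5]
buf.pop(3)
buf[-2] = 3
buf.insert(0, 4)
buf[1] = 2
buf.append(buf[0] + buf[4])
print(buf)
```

pop(3) removes 1 → [6, 4, 4, 5]
buf[-2] = 3 → [6, 4, 3, 5]
insert 4 at 0 → [4, 6, 4, 3, 5]
buf[1] = 2 → [4, 2, 4, 3, 5]
append buf[0]+buf[4] = 4+5 = 9 → [4, 2, 4, 3, 5, 9]

[4, 2, 4, 3, 5, 9]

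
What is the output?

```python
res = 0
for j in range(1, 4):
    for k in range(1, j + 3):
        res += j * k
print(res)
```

71

j=1,k=1: res = 0+1 = 1
j=1,k=2: res = 1+2 = 3
j=1,k=3: res = 3+3 = 6
j=2,k=1: res = 6+2 = 8
j=2,k=2: res = 8+4 = 12
j=2,k=3: res = 12+6 = 18
j=2,k=4: res = 18+8 = 26
j=3,k=1: res = 26+3 = 29
j=3,k=2: res = 29+6 = 35
j=3,k=3: res = 35+9 = 44
j=3,k=4: res = 44+12 = 56
j=3,k=5: res = 56+15 = 71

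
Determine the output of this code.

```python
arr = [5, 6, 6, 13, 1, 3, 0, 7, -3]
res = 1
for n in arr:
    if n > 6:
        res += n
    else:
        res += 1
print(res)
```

28

n=5: not >6, res = 1+1 = 2
n=6: not >6, res = 2+1 = 3
n=6: not >6, res = 3+1 = 4
n=13: >6, res = 4+13 = 17
n=1: not >6, res = 17+1 = 18
n=3: not >6, res = 18+1 = 19
n=0: not >6, res = 19+1 = 20
n=7: >6, res = 20+7 = 27
n=-3: not >6, res = 27+1 = 28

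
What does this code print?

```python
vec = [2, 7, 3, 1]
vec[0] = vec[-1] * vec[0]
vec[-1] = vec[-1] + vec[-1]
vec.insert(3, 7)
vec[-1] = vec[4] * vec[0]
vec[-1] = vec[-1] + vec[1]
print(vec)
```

vec[0] = vec[-1]*vec[0] = 1*2 = 2 → [2, 7, 3, 1]
vec[-1] = vec[-1]+vec[-1] = 1+1 = 2 → [2, 7, 3, 2]
insert 7 at 3 → [2, 7, 3, 7, 2]
vec[-1] = vec[4]*vec[0] = 2*2 = 4 → [2, 7, 3, 7, 4]
vec[-1] = vec[-1]+vec[1] = 4+7 = 11 → [2, 7, 3, 7, 11]

[2, 7, 3, 7, 11]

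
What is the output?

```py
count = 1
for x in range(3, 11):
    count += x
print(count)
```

53

x=3: count = 1+3 = 4
x=4: count = 4+4 = 8
x=5: count = 8+5 = 13
x=6: count = 13+6 = 19
x=7: count = 19+7 = 26
x=8: count = 26+8 = 34
x=9: count = 34+9 = 43
x=10: count = 43+10 = 53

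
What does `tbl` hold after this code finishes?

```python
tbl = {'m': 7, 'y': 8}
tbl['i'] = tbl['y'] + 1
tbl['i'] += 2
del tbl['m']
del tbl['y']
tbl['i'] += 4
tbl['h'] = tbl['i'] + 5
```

tbl['i'] = tbl['y']+1 = 9 → {'m': 7, 'y': 8, 'i': 9}
tbl['i'] = 9+2 = 11 → {'m': 7, 'y': 8, 'i': 11}
del 'm' → {'y': 8, 'i': 11}
del 'y' → {'i': 11}
tbl['i'] = 11+4 = 15 → {'i': 15}
tbl['h'] = tbl['i']+5 = 20 → {'i': 15, 'h': 20}

{'i': 15, 'h': 20}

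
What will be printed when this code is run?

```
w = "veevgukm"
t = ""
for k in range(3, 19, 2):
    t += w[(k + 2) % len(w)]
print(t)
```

k=3: add w[5]='u' → 'u'
k=5: add w[7]='m' → 'um'
k=7: add w[1]='e' → 'ume'
k=9: add w[3]='v' → 'umev'
k=11: add w[5]='u' → 'umevu'
k=13: add w[7]='m' → 'umevum'
k=15: add w[1]='e' → 'umevume'
k=17: add w[3]='v' → 'umevumev'

umevumev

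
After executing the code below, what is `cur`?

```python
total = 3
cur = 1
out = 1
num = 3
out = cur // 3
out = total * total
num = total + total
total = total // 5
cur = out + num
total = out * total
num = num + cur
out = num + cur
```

out = 1//3 = 0
out = 3*3 = 9
num = 3+3 = 6
total = 3//5 = 0
cur = 9+6 = 15
total = 9*0 = 0
num = 6+15 = 21
out = 21+15 = 36

15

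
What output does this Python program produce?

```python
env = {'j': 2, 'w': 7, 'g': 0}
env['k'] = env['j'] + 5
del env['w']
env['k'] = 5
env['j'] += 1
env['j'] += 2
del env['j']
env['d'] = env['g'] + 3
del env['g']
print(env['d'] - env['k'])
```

env['k'] = env['j']+5 = 7 → {'j': 2, 'w': 7, 'g': 0, 'k': 7}
del 'w' → {'j': 2, 'g': 0, 'k': 7}
env['k'] = 5 → {'j': 2, 'g': 0, 'k': 5}
env['j'] = 2+1 = 3 → {'j': 3, 'g': 0, 'k': 5}
env['j'] = 3+2 = 5 → {'j': 5, 'g': 0, 'k': 5}
del 'j' → {'g': 0, 'k': 5}
env['d'] = env['g']+3 = 3 → {'g': 0, 'k': 5, 'd': 3}
del 'g' → {'k': 5, 'd': 3}
env['d']-env['k'] = 3-5 = -2

-2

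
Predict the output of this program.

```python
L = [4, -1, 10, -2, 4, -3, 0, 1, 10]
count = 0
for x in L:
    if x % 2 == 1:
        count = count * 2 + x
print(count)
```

x=4: not odd
x=-1: odd, count = 0*2+(-1) = -1
x=10: not odd
x=-2: not odd
x=4: not odd
x=-3: odd, count = (-1)*2+(-3) = -5
x=0: not odd
x=1: odd, count = (-5)*2+1 = -9
x=10: not odd

-9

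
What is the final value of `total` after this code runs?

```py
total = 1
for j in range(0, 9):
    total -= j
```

-35

j=0: total = 1-0 = 1
j=1: total = 1-1 = 0
j=2: total = 0-2 = -2
j=3: total = (-2)-3 = -5
j=4: total = (-5)-4 = -9
j=5: total = (-9)-5 = -14
j=6: total = (-14)-6 = -20
j=7: total = (-20)-7 = -27
j=8: total = (-27)-8 = -35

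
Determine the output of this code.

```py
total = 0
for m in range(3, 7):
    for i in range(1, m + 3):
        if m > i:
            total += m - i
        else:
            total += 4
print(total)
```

m=3,i=1: 3>1, total = 0+2 = 2
m=3,i=2: 3>2, total = 2+1 = 3
m=3,i=3: not 3>3, total = 3+4 = 7
m=3,i=4: not 3>4, total = 7+4 = 11
m=3,i=5: not 3>5, total = 11+4 = 15
m=4,i=1: 4>1, total = 15+3 = 18
m=4,i=2: 4>2, total = 18+2 = 20
m=4,i=3: 4>3, total = 20+1 = 21
m=4,i=4: not 4>4, total = 21+4 = 25
m=4,i=5: not 4>5, total = 25+4 = 29
m=4,i=6: not 4>6, total = 29+4 = 33
m=5,i=1: 5>1, total = 33+4 = 37
m=5,i=2: 5>2, total = 37+3 = 40
m=5,i=3: 5>3, total = 40+2 = 42
m=5,i=4: 5>4, total = 42+1 = 43
m=5,i=5: not 5>5, total = 43+4 = 47
m=5,i=6: not 5>6, total = 47+4 = 51
m=5,i=7: not 5>7, total = 51+4 = 55
m=6,i=1: 6>1, total = 55+5 = 60
m=6,i=2: 6>2, total = 60+4 = 64
m=6,i=3: 6>3, total = 64+3 = 67
m=6,i=4: 6>4, total = 67+2 = 69
m=6,i=5: 6>5, total = 69+1 = 70
m=6,i=6: not 6>6, total = 70+4 = 74
m=6,i=7: not 6>7, total = 74+4 = 78
m=6,i=8: not 6>8, total = 78+4 = 82

82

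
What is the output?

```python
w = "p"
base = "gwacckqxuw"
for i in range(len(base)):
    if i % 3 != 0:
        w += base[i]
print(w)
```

i=0: skip
i=1: add 'w' → 'pw'
i=2: add 'a' → 'pwa'
i=3: skip
i=4: add 'c' → 'pwac'
i=5: add 'k' → 'pwack'
i=6: skip
i=7: add 'x' → 'pwackx'
i=8: add 'u' → 'pwackxu'
i=9: skip

pwackxu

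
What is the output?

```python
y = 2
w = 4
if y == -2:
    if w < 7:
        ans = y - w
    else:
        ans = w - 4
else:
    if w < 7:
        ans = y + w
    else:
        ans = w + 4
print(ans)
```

6

y=2, w=4
y == -2 is False; w < 7 is True
→ ans = y + w = 6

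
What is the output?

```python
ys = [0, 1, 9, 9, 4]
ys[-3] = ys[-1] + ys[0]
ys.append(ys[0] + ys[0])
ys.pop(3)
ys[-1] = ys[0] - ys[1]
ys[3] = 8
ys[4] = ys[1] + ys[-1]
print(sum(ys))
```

13

ys[-3] = ys[-1]+ys[0] = 4+0 = 4 → [0, 1, 4, 9, 4]
append ys[0]+ys[0] = 0+0 = 0 → [0, 1, 4, 9, 4, 0]
pop(3) removes 9 → [0, 1, 4, 4, 0]
ys[-1] = ys[0]-ys[1] = 0-1 = -1 → [0, 1, 4, 4, -1]
ys[3] = 8 → [0, 1, 4, 8, -1]
ys[4] = ys[1]+ys[-1] = 1+(-1) = 0 → [0, 1, 4, 8, 0]
sum = 13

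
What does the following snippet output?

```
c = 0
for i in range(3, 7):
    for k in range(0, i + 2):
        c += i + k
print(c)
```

i=3,k=0: c = 0+3 = 3
i=3,k=1: c = 3+4 = 7
i=3,k=2: c = 7+5 = 12
i=3,k=3: c = 12+6 = 18
i=3,k=4: c = 18+7 = 25
i=4,k=0: c = 25+4 = 29
i=4,k=1: c = 29+5 = 34
i=4,k=2: c = 34+6 = 40
i=4,k=3: c = 40+7 = 47
i=4,k=4: c = 47+8 = 55
i=4,k=5: c = 55+9 = 64
i=5,k=0: c = 64+5 = 69
i=5,k=1: c = 69+6 = 75
i=5,k=2: c = 75+7 = 82
i=5,k=3: c = 82+8 = 90
i=5,k=4: c = 90+9 = 99
i=5,k=5: c = 99+10 = 109
i=5,k=6: c = 109+11 = 120
i=6,k=0: c = 120+6 = 126
i=6,k=1: c = 126+7 = 133
i=6,k=2: c = 133+8 = 141
i=6,k=3: c = 141+9 = 150
i=6,k=4: c = 150+10 = 160
i=6,k=5: c = 160+11 = 171
i=6,k=6: c = 171+12 = 183
i=6,k=7: c = 183+13 = 196

196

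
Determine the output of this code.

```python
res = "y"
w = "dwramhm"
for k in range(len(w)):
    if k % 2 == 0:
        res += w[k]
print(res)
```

k=0: add 'd' → 'yd'
k=1: skip
k=2: add 'r' → 'ydr'
k=3: skip
k=4: add 'm' → 'ydrm'
k=5: skip
k=6: add 'm' → 'ydrmm'

ydrmm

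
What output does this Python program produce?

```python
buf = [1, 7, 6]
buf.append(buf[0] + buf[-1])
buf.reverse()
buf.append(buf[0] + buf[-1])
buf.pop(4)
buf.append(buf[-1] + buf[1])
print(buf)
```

append buf[0]+buf[-1] = 1+6 = 7 → [1, 7, 6, 7]
reverse → [7, 6, 7, 1]
append buf[0]+buf[-1] = 7+1 = 8 → [7, 6, 7, 1, 8]
pop(4) removes 8 → [7, 6, 7, 1]
append buf[-1]+buf[1] = 1+6 = 7 → [7, 6, 7, 1, 7]

[7, 6, 7, 1, 7]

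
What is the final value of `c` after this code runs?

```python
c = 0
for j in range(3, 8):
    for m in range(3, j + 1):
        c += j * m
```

j=3,m=3: c = 0+9 = 9
j=4,m=3: c = 9+12 = 21
j=4,m=4: c = 21+16 = 37
j=5,m=3: c = 37+15 = 52
j=5,m=4: c = 52+20 = 72
j=5,m=5: c = 72+25 = 97
j=6,m=3: c = 97+18 = 115
j=6,m=4: c = 115+24 = 139
j=6,m=5: c = 139+30 = 169
j=6,m=6: c = 169+36 = 205
j=7,m=3: c = 205+21 = 226
j=7,m=4: c = 226+28 = 254
j=7,m=5: c = 254+35 = 289
j=7,m=6: c = 289+42 = 331
j=7,m=7: c = 331+49 = 380

380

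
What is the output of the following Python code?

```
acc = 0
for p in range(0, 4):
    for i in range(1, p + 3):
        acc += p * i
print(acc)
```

71

p=0,i=1: acc = 0+0 = 0
p=0,i=2: acc = 0+0 = 0
p=1,i=1: acc = 0+1 = 1
p=1,i=2: acc = 1+2 = 3
p=1,i=3: acc = 3+3 = 6
p=2,i=1: acc = 6+2 = 8
p=2,i=2: acc = 8+4 = 12
p=2,i=3: acc = 12+6 = 18
p=2,i=4: acc = 18+8 = 26
p=3,i=1: acc = 26+3 = 29
p=3,i=2: acc = 29+6 = 35
p=3,i=3: acc = 35+9 = 44
p=3,i=4: acc = 44+12 = 56
p=3,i=5: acc = 56+15 = 71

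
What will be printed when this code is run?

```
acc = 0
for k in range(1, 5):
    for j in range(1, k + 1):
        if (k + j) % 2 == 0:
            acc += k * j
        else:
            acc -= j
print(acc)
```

k=1,j=1: even sum, acc = 0+1 = 1
k=2,j=1: odd sum, acc = 1-1 = 0
k=2,j=2: even sum, acc = 0+4 = 4
k=3,j=1: even sum, acc = 4+3 = 7
k=3,j=2: odd sum, acc = 7-2 = 5
k=3,j=3: even sum, acc = 5+9 = 14
k=4,j=1: odd sum, acc = 14-1 = 13
k=4,j=2: even sum, acc = 13+8 = 21
k=4,j=3: odd sum, acc = 21-3 = 18
k=4,j=4: even sum, acc = 18+16 = 34

34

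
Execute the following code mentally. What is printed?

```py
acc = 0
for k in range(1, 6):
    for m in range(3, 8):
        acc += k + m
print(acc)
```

k=1,m=3: acc = 0+4 = 4
k=1,m=4: acc = 4+5 = 9
k=1,m=5: acc = 9+6 = 15
k=1,m=6: acc = 15+7 = 22
k=1,m=7: acc = 22+8 = 30
k=2,m=3: acc = 30+5 = 35
k=2,m=4: acc = 35+6 = 41
k=2,m=5: acc = 41+7 = 48
k=2,m=6: acc = 48+8 = 56
k=2,m=7: acc = 56+9 = 65
k=3,m=3: acc = 65+6 = 71
k=3,m=4: acc = 71+7 = 78
k=3,m=5: acc = 78+8 = 86
k=3,m=6: acc = 86+9 = 95
k=3,m=7: acc = 95+10 = 105
k=4,m=3: acc = 105+7 = 112
k=4,m=4: acc = 112+8 = 120
k=4,m=5: acc = 120+9 = 129
k=4,m=6: acc = 129+10 = 139
k=4,m=7: acc = 139+11 = 150
k=5,m=3: acc = 150+8 = 158
k=5,m=4: acc = 158+9 = 167
k=5,m=5: acc = 167+10 = 177
k=5,m=6: acc = 177+11 = 188
k=5,m=7: acc = 188+12 = 200

200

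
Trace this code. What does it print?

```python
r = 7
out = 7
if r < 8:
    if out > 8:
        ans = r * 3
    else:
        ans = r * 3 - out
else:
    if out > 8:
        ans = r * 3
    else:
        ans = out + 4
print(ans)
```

r=7, out=7
r < 8 is True; out > 8 is False
→ ans = r * 3 - out = 14

14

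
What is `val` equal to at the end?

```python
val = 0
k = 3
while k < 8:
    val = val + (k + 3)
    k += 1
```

k=3: val = 0+6 = 6
k=4: val = 6+7 = 13
k=5: val = 13+8 = 21
k=6: val = 21+9 = 30
k=7: val = 30+10 = 40

40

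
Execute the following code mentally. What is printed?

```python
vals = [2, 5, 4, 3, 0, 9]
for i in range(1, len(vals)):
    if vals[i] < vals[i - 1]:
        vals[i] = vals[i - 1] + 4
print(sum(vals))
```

i=1: 5>=2, unchanged → [2, 5, 4, 3, 0, 9]
i=2: 4<5, vals[2] = 5+4 = 9 → [2, 5, 9, 3, 0, 9]
i=3: 3<9, vals[3] = 9+4 = 13 → [2, 5, 9, 13, 0, 9]
i=4: 0<13, vals[4] = 13+4 = 17 → [2, 5, 9, 13, 17, 9]
i=5: 9<17, vals[5] = 17+4 = 21 → [2, 5, 9, 13, 17, 21]
sum = 67

67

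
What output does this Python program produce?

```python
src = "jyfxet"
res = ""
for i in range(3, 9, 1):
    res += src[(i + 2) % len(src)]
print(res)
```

i=3: add src[5]='t' → 't'
i=4: add src[0]='j' → 'tj'
i=5: add src[1]='y' → 'tjy'
i=6: add src[2]='f' → 'tjyf'
i=7: add src[3]='x' → 'tjyfx'
i=8: add src[4]='e' → 'tjyfxe'

tjyfxe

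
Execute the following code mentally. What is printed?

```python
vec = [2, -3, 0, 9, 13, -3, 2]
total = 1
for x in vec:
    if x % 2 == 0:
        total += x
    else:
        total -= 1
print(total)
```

1

x=2: even, total = 1+2 = 3
x=-3: not even, total = 3-1 = 2
x=0: even, total = 2+0 = 2
x=9: not even, total = 2-1 = 1
x=13: not even, total = 1-1 = 0
x=-3: not even, total = 0-1 = -1
x=2: even, total = (-1)+2 = 1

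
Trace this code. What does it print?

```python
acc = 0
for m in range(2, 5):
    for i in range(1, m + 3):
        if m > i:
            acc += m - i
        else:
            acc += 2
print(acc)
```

28

m=2,i=1: 2>1, acc = 0+1 = 1
m=2,i=2: not 2>2, acc = 1+2 = 3
m=2,i=3: not 2>3, acc = 3+2 = 5
m=2,i=4: not 2>4, acc = 5+2 = 7
m=3,i=1: 3>1, acc = 7+2 = 9
m=3,i=2: 3>2, acc = 9+1 = 10
m=3,i=3: not 3>3, acc = 10+2 = 12
m=3,i=4: not 3>4, acc = 12+2 = 14
m=3,i=5: not 3>5, acc = 14+2 = 16
m=4,i=1: 4>1, acc = 16+3 = 19
m=4,i=2: 4>2, acc = 19+2 = 21
m=4,i=3: 4>3, acc = 21+1 = 22
m=4,i=4: not 4>4, acc = 22+2 = 24
m=4,i=5: not 4>5, acc = 24+2 = 26
m=4,i=6: not 4>6, acc = 26+2 = 28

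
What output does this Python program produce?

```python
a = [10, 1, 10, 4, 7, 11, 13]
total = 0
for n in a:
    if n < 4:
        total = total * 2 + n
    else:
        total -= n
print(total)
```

-64

n=10: not <4, total = 0-10 = -10
n=1: <4, total = (-10)*2+1 = -19
n=10: not <4, total = (-19)-10 = -29
n=4: not <4, total = (-29)-4 = -33
n=7: not <4, total = (-33)-7 = -40
n=11: not <4, total = (-40)-11 = -51
n=13: not <4, total = (-51)-13 = -64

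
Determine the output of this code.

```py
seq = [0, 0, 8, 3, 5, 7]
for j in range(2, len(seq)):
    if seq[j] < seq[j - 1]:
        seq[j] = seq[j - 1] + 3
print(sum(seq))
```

j=2: 8>=0, unchanged → [0, 0, 8, 3, 5, 7]
j=3: 3<8, seq[3] = 8+3 = 11 → [0, 0, 8, 11, 5, 7]
j=4: 5<11, seq[4] = 11+3 = 14 → [0, 0, 8, 11, 14, 7]
j=5: 7<14, seq[5] = 14+3 = 17 → [0, 0, 8, 11, 14, 17]
sum = 50

50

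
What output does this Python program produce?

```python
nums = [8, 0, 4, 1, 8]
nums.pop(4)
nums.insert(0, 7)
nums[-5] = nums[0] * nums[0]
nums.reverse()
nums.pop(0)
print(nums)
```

pop(4) removes 8 → [8, 0, 4, 1]
insert 7 at 0 → [7, 8, 0, 4, 1]
nums[-5] = nums[0]*nums[0] = 7*7 = 49 → [49, 8, 0, 4, 1]
reverse → [1, 4, 0, 8, 49]
pop(0) removes 1 → [4, 0, 8, 49]

[4, 0, 8, 49]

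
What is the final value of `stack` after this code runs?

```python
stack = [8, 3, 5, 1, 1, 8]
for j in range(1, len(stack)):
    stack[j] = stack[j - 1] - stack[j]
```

[8, 5, 0, -1, -2, -10]

j=1: stack[1] = 8-3 = 5 → [8, 5, 5, 1, 1, 8]
j=2: stack[2] = 5-5 = 0 → [8, 5, 0, 1, 1, 8]
j=3: stack[3] = 0-1 = -1 → [8, 5, 0, -1, 1, 8]
j=4: stack[4] = (-1)-1 = -2 → [8, 5, 0, -1, -2, 8]
j=5: stack[5] = (-2)-8 = -10 → [8, 5, 0, -1, -2, -10]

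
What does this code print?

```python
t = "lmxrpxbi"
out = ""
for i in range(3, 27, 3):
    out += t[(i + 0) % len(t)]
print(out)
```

i=3: add t[3]='r' → 'r'
i=6: add t[6]='b' → 'rb'
i=9: add t[1]='m' → 'rbm'
i=12: add t[4]='p' → 'rbmp'
i=15: add t[7]='i' → 'rbmpi'
i=18: add t[2]='x' → 'rbmpix'
i=21: add t[5]='x' → 'rbmpixx'
i=24: add t[0]='l' → 'rbmpixxl'

rbmpixxl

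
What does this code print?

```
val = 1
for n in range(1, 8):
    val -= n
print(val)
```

-27

n=1: val = 1-1 = 0
n=2: val = 0-2 = -2
n=3: val = (-2)-3 = -5
n=4: val = (-5)-4 = -9
n=5: val = (-9)-5 = -14
n=6: val = (-14)-6 = -20
n=7: val = (-20)-7 = -27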